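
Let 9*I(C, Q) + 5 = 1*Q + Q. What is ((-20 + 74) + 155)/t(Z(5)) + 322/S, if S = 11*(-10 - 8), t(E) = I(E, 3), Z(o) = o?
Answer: 186058/99 ≈ 1879.4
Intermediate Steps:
I(C, Q) = -5/9 + 2*Q/9 (I(C, Q) = -5/9 + (1*Q + Q)/9 = -5/9 + (Q + Q)/9 = -5/9 + (2*Q)/9 = -5/9 + 2*Q/9)
t(E) = 1/9 (t(E) = -5/9 + (2/9)*3 = -5/9 + 2/3 = 1/9)
S = -198 (S = 11*(-18) = -198)
((-20 + 74) + 155)/t(Z(5)) + 322/S = ((-20 + 74) + 155)/(1/9) + 322/(-198) = (54 + 155)*9 + 322*(-1/198) = 209*9 - 161/99 = 1881 - 161/99 = 186058/99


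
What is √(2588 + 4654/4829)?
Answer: √60372669874/4829 ≈ 50.882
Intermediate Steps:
√(2588 + 4654/4829) = √(12502106/4829) = √60372669874/4829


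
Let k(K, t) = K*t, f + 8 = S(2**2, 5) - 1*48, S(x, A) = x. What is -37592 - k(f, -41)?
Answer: -39724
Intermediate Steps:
f = -52 (f = -8 + (2**2 - 1*48) = -8 + (4 - 48) = -8 - 44 = -52)
-37592 - k(f, -41) = -37592 - (-52)*(-41) = -37592 - 1*2132 = -37592 - 2132 = -39724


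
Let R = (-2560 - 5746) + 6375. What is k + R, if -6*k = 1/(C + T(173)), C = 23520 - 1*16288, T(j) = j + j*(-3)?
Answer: -79781197/41316 ≈ -1931.0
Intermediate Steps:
T(j) = -2*j (T(j) = j - 3*j = -2*j)
C = 7232 (C = 23520 - 16288 = 7232)
k = -1/41316 (k = -1/(6*(7232 - 2*173)) = -1/(6*(7232 - 346)) = -1/6/6886 = -1/6*1/6886 = -1/41316 ≈ -2.4204e-5)
R = -1931 (R = -8306 + 6375 = -1931)
k + R = -1/41316 - 1931 = -79781197/41316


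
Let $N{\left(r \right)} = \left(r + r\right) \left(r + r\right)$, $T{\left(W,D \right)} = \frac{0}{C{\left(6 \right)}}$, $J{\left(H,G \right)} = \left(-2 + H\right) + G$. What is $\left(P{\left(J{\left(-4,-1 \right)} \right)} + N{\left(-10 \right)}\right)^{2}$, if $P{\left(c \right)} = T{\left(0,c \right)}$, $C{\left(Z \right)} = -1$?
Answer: $160000$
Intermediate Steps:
$J{\left(H,G \right)} = -2 + G + H$
$T{\left(W,D \right)} = 0$ ($T{\left(W,D \right)} = \frac{0}{-1} = 0 \left(-1\right) = 0$)
$P{\left(c \right)} = 0$
$N{\left(r \right)} = 4 r^{2}$ ($N{\left(r \right)} = 2 r 2 r = 4 r^{2}$)
$\left(P{\left(J{\left(-4,-1 \right)} \right)} + N{\left(-10 \right)}\right)^{2} = \left(0 + 4 \left(-10\right)^{2}\right)^{2} = \left(0 + 4 \cdot 100\right)^{2} = \left(0 + 400\right)^{2} = 400^{2} = 160000$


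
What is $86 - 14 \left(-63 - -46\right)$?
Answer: $324$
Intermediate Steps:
$86 - 14 \left(-63 - -46\right) = 86 - 14 \left(-63 + 46\right) = 86 - -238 = 86 + 238 = 324$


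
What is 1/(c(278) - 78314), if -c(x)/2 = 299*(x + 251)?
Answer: -1/394656 ≈ -2.5339e-6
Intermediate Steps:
c(x) = -150098 - 598*x (c(x) = -598*(x + 251) = -598*(251 + x) = -2*(75049 + 299*x) = -150098 - 598*x)
1/(c(278) - 78314) = 1/((-150098 - 598*278) - 78314) = 1/((-150098 - 166244) - 78314) = 1/(-316342 - 78314) = 1/(-394656) = -1/394656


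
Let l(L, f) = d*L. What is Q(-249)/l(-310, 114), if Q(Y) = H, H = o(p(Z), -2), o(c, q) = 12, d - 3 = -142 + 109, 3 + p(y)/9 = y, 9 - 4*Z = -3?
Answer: 1/775 ≈ 0.0012903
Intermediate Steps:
Z = 3 (Z = 9/4 - 1/4*(-3) = 9/4 + 3/4 = 3)
p(y) = -27 + 9*y
d = -30 (d = 3 + (-142 + 109) = 3 - 33 = -30)
H = 12
Q(Y) = 12
l(L, f) = -30*L
Q(-249)/l(-310, 114) = 12/((-30*(-310))) = 12/9300 = 12*(1/9300) = 1/775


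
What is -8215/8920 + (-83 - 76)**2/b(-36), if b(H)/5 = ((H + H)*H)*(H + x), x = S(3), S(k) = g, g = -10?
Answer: -14230447/14771520 ≈ -0.96337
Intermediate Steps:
S(k) = -10
x = -10
b(H) = 10*H**2*(-10 + H) (b(H) = 5*(((H + H)*H)*(H - 10)) = 5*(((2*H)*H)*(-10 + H)) = 5*((2*H**2)*(-10 + H)) = 5*(2*H**2*(-10 + H)) = 10*H**2*(-10 + H))
-8215/8920 + (-83 - 76)**2/b(-36) = -8215/8920 + (-83 - 76)**2/((10*(-36)**2*(-10 - 36))) = -8215*1/8920 + (-159)**2/((10*1296*(-46))) = -1643/1784 + 25281/(-596160) = -1643/1784 + 25281*(-1/596160) = -1643/1784 - 2809/66240 = -14230447/14771520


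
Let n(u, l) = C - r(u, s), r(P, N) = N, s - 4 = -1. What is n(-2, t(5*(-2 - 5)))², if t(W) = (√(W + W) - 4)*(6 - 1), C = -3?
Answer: 36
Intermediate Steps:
s = 3 (s = 4 - 1 = 3)
t(W) = -20 + 5*√2*√W (t(W) = (√(2*W) - 4)*5 = (√2*√W - 4)*5 = (-4 + √2*√W)*5 = -20 + 5*√2*√W)
n(u, l) = -6 (n(u, l) = -3 - 1*3 = -3 - 3 = -6)
n(-2, t(5*(-2 - 5)))² = (-6)² = 36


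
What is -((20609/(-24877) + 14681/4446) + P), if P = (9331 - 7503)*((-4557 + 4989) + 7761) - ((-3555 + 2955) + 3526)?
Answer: -1656158228316299/110603142 ≈ -1.4974e+7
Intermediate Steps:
P = 14973878 (P = 1828*(432 + 7761) - (-600 + 3526) = 1828*8193 - 1*2926 = 14976804 - 2926 = 14973878)
-((20609/(-24877) + 14681/4446) + P) = -((20609/(-24877) + 14681/4446) + 14973878) = -((20609*(-1/24877) + 14681*(1/4446)) + 14973878) = -((-20609/24877 + 14681/4446) + 14973878) = -(273591623/110603142 + 14973878) = -1*1656158228316299/110603142 = -1656158228316299/110603142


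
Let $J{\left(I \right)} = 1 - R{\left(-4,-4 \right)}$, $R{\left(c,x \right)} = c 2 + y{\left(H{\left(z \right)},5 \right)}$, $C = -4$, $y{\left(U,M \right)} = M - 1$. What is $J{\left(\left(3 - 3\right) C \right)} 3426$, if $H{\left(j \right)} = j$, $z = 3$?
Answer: $17130$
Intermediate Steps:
$y{\left(U,M \right)} = -1 + M$
$R{\left(c,x \right)} = 4 + 2 c$ ($R{\left(c,x \right)} = c 2 + \left(-1 + 5\right) = 2 c + 4 = 4 + 2 c$)
$J{\left(I \right)} = 5$ ($J{\left(I \right)} = 1 - \left(4 + 2 \left(-4\right)\right) = 1 - \left(4 - 8\right) = 1 - -4 = 1 + 4 = 5$)
$J{\left(\left(3 - 3\right) C \right)} 3426 = 5 \cdot 3426 = 17130$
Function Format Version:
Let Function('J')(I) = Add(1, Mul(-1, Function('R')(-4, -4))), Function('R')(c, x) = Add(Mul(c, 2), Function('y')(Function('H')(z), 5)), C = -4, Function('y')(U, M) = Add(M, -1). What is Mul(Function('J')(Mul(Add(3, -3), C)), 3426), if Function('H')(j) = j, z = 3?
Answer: 17130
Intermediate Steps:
Function('y')(U, M) = Add(-1, M)
Function('R')(c, x) = Add(4, Mul(2, c)) (Function('R')(c, x) = Add(Mul(c, 2), Add(-1, 5)) = Add(Mul(2, c), 4) = Add(4, Mul(2, c)))
Function('J')(I) = 5 (Function('J')(I) = Add(1, Mul(-1, Add(4, Mul(2, -4)))) = Add(1, Mul(-1, Add(4, -8))) = Add(1, Mul(-1, -4)) = Add(1, 4) = 5)
Mul(Function('J')(Mul(Add(3, -3), C)), 3426) = Mul(5, 3426) = 17130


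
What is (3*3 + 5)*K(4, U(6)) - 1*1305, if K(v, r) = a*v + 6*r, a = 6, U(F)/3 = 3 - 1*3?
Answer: -969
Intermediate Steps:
U(F) = 0 (U(F) = 3*(3 - 1*3) = 3*(3 - 3) = 3*0 = 0)
K(v, r) = 6*r + 6*v (K(v, r) = 6*v + 6*r = 6*r + 6*v)
(3*3 + 5)*K(4, U(6)) - 1*1305 = (3*3 + 5)*(6*0 + 6*4) - 1*1305 = (9 + 5)*(0 + 24) - 1305 = 14*24 - 1305 = 336 - 1305 = -969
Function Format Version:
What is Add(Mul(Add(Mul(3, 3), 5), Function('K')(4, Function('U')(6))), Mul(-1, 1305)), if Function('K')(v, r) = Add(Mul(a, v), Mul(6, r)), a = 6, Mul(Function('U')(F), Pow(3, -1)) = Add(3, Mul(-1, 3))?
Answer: -969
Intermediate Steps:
Function('U')(F) = 0 (Function('U')(F) = Mul(3, Add(3, Mul(-1, 3))) = Mul(3, Add(3, -3)) = Mul(3, 0) = 0)
Function('K')(v, r) = Add(Mul(6, r), Mul(6, v)) (Function('K')(v, r) = Add(Mul(6, v), Mul(6, r)) = Add(Mul(6, r), Mul(6, v)))
Add(Mul(Add(Mul(3, 3), 5), Function('K')(4, Function('U')(6))), Mul(-1, 1305)) = Add(Mul(Add(Mul(3, 3), 5), Add(Mul(6, 0), Mul(6, 4))), Mul(-1, 1305)) = Add(Mul(Add(9, 5), Add(0, 24)), -1305) = Add(Mul(14, 24), -1305) = Add(336, -1305) = -969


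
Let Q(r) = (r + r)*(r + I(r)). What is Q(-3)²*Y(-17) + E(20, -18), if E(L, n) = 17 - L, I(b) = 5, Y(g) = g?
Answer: -2451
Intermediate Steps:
Q(r) = 2*r*(5 + r) (Q(r) = (r + r)*(r + 5) = (2*r)*(5 + r) = 2*r*(5 + r))
Q(-3)²*Y(-17) + E(20, -18) = (2*(-3)*(5 - 3))²*(-17) + (17 - 1*20) = (2*(-3)*2)²*(-17) + (17 - 20) = (-12)²*(-17) - 3 = 144*(-17) - 3 = -2448 - 3 = -2451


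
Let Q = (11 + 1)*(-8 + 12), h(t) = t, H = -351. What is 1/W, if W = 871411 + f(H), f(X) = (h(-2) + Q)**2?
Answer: 1/873527 ≈ 1.1448e-6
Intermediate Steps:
Q = 48 (Q = 12*4 = 48)
f(X) = 2116 (f(X) = (-2 + 48)**2 = 46**2 = 2116)
W = 873527 (W = 871411 + 2116 = 873527)
1/W = 1/873527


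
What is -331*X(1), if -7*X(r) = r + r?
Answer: 662/7 ≈ 94.571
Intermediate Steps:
X(r) = -2*r/7 (X(r) = -(r + r)/7 = -2*r/7)
-331*X(1) = -(-662)/7 = -331*(-2/7) = 662/7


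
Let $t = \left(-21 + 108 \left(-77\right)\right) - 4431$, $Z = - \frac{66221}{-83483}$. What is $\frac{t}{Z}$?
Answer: $- \frac{1065910944}{66221} \approx -16096.0$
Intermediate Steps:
$Z = \frac{66221}{83483}$ ($Z = \left(-66221\right) \left(- \frac{1}{83483}\right) = \frac{66221}{83483} \approx 0.79323$)
$t = -12768$ ($t = \left(-21 - 8316\right) - 4431 = -8337 - 4431 = -12768$)
$\frac{t}{Z} = - \frac{12768}{\frac{66221}{83483}} = \left(-12768\right) \frac{83483}{66221} = - \frac{1065910944}{66221}$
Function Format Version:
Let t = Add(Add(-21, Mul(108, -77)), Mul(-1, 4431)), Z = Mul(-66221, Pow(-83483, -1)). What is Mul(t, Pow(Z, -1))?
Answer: Rational(-1065910944, 66221) ≈ -16096.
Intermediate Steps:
Z = Rational(66221, 83483) (Z = Mul(-66221, Rational(-1, 83483)) = Rational(66221, 83483) ≈ 0.79323)
t = -12768 (t = Add(Add(-21, -8316), -4431) = Add(-8337, -4431) = -12768)
Mul(t, Pow(Z, -1)) = Mul(-12768, Pow(Rational(66221, 83483), -1)) = Mul(-12768, Rational(83483, 66221)) = Rational(-1065910944, 66221)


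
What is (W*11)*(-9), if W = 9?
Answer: -891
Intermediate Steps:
(W*11)*(-9) = (9*11)*(-9) = 99*(-9) = -891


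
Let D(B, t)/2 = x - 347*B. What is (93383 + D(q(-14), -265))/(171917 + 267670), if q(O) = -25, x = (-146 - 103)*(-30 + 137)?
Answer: 6383/48843 ≈ 0.13068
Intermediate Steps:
x = -26643 (x = -249*107 = -26643)
D(B, t) = -53286 - 694*B (D(B, t) = 2*(-26643 - 347*B) = -53286 - 694*B)
(93383 + D(q(-14), -265))/(171917 + 267670) = (93383 + (-53286 - 694*(-25)))/(171917 + 267670) = (93383 + (-53286 + 17350))/439587 = (93383 - 35936)*(1/439587) = 57447*(1/439587) = 6383/48843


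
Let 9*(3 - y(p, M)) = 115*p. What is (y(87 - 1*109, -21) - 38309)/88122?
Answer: -171112/396549 ≈ -0.43150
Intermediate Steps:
y(p, M) = 3 - 115*p/9
(y(87 - 1*109, -21) - 38309)/88122 = ((3 - 115*(87 - 1*109)/9) - 38309)/88122 = ((3 - 115*(87 - 109)/9) - 38309)*(1/88122) = ((3 - 115/9*(-22)) - 38309)*(1/88122) = ((3 + 2530/9) - 38309)*(1/88122) = (2557/9 - 38309)*(1/88122) = -342224/9*1/88122 = -171112/396549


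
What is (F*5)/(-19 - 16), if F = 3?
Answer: -3/7 ≈ -0.42857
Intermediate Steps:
(F*5)/(-19 - 16) = (3*5)/(-19 - 16) = 15/(-35) = 15*(-1/35) = -3/7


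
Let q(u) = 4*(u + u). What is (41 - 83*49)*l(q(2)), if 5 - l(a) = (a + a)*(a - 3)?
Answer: 1654686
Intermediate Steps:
q(u) = 8*u (q(u) = 4*(2*u) = 8*u)
l(a) = 5 - 2*a*(-3 + a) (l(a) = 5 - (a + a)*(a - 3) = 5 - 2*a*(-3 + a))
(41 - 83*49)*l(q(2)) = (41 - 83*49)*(5 - 2*(8*2)**2 + 6*(8*2)) = (41 - 4067)*(5 - 2*16**2 + 6*16) = -4026*(5 - 2*256 + 96) = -4026*(5 - 512 + 96) = -4026*(-411) = 1654686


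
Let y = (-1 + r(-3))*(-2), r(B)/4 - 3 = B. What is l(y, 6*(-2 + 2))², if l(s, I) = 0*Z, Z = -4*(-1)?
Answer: 0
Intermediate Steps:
r(B) = 12 + 4*B
Z = 4
y = 2 (y = (-1 + (12 + 4*(-3)))*(-2) = (-1 + (12 - 12))*(-2) = (-1 + 0)*(-2) = -1*(-2) = 2)
l(s, I) = 0 (l(s, I) = 0*4 = 0)
l(y, 6*(-2 + 2))² = 0² = 0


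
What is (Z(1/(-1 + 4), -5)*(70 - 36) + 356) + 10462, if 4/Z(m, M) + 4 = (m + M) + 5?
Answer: 118590/11 ≈ 10781.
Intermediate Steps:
Z(m, M) = 4/(1 + M + m) (Z(m, M) = 4/(-4 + ((m + M) + 5)) = 4/(-4 + ((M + m) + 5)) = 4/(-4 + (5 + M + m)) = 4/(1 + M + m))
(Z(1/(-1 + 4), -5)*(70 - 36) + 356) + 10462 = ((4/(1 - 5 + 1/(-1 + 4)))*(70 - 36) + 356) + 10462 = ((4/(1 - 5 + 1/3))*34 + 356) + 10462 = ((4/(1 - 5 + ⅓))*34 + 356) + 10462 = ((4/(-11/3))*34 + 356) + 10462 = ((4*(-3/11))*34 + 356) + 10462 = (-12/11*34 + 356) + 10462 = (-408/11 + 356) + 10462 = 3508/11 + 10462 = 118590/11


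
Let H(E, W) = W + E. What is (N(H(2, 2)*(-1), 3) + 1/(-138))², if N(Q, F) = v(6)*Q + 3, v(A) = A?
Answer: 8404201/19044 ≈ 441.30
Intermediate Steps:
H(E, W) = E + W
N(Q, F) = 3 + 6*Q (N(Q, F) = 6*Q + 3 = 3 + 6*Q)
(N(H(2, 2)*(-1), 3) + 1/(-138))² = ((3 + 6*((2 + 2)*(-1))) + 1/(-138))² = ((3 + 6*(4*(-1))) - 1/138)² = ((3 + 6*(-4)) - 1/138)² = ((3 - 24) - 1/138)² = (-21 - 1/138)² = (-2899/138)² = 8404201/19044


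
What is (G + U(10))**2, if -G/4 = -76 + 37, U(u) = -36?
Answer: 14400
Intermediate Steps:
G = 156 (G = -4*(-76 + 37) = -4*(-39) = 156)
(G + U(10))**2 = (156 - 36)**2 = 120**2 = 14400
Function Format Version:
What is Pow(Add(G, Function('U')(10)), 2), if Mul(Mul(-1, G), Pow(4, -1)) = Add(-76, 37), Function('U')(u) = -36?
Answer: 14400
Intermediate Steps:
G = 156 (G = Mul(-4, Add(-76, 37)) = Mul(-4, -39) = 156)
Pow(Add(G, Function('U')(10)), 2) = Pow(Add(156, -36), 2) = Pow(120, 2) = 14400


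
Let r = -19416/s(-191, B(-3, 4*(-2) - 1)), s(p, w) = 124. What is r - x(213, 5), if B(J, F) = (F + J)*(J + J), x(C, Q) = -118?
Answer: -1196/31 ≈ -38.581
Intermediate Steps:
B(J, F) = 2*J*(F + J) (B(J, F) = (F + J)*(2*J) = 2*J*(F + J))
r = -4854/31 (r = -19416/124 = -19416*1/124 = -4854/31 ≈ -156.58)
r - x(213, 5) = -4854/31 - 1*(-118) = -4854/31 + 118 = -1196/31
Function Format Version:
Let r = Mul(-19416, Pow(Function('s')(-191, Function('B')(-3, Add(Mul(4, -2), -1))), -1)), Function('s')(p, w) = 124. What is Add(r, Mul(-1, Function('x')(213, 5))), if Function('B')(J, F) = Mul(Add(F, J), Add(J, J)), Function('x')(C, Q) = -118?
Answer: Rational(-1196, 31) ≈ -38.581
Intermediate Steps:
Function('B')(J, F) = Mul(2, J, Add(F, J)) (Function('B')(J, F) = Mul(Add(F, J), Mul(2, J)) = Mul(2, J, Add(F, J)))
r = Rational(-4854, 31) (r = Mul(-19416, Pow(124, -1)) = Mul(-19416, Rational(1, 124)) = Rational(-4854, 31) ≈ -156.58)
Add(r, Mul(-1, Function('x')(213, 5))) = Add(Rational(-4854, 31), Mul(-1, -118)) = Add(Rational(-4854, 31), 118) = Rational(-1196, 31)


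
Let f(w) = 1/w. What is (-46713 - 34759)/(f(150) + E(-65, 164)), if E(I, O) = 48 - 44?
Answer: -12220800/601 ≈ -20334.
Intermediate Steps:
E(I, O) = 4
(-46713 - 34759)/(f(150) + E(-65, 164)) = (-46713 - 34759)/(1/150 + 4) = -81472/(1/150 + 4) = -81472/601/150 = -81472*150/601 = -12220800/601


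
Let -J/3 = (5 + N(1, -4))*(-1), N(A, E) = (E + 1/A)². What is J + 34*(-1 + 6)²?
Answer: 892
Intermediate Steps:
J = 42 (J = -3*(5 + (1 + 1*(-4))²/1²)*(-1) = -3*(5 + 1*(1 - 4)²)*(-1) = -3*(5 + 1*(-3)²)*(-1) = -3*(5 + 1*9)*(-1) = -3*(5 + 9)*(-1) = -42*(-1) = -3*(-14) = 42)
J + 34*(-1 + 6)² = 42 + 34*(-1 + 6)² = 42 + 34*5² = 42 + 34*25 = 42 + 850 = 892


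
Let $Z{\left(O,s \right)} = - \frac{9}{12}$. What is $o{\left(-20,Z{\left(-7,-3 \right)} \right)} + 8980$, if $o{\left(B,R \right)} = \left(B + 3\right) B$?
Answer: $9320$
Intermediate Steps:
$Z{\left(O,s \right)} = - \frac{3}{4}$ ($Z{\left(O,s \right)} = \left(-9\right) \frac{1}{12} = - \frac{3}{4}$)
$o{\left(B,R \right)} = B \left(3 + B\right)$ ($o{\left(B,R \right)} = \left(3 + B\right) B = B \left(3 + B\right)$)
$o{\left(-20,Z{\left(-7,-3 \right)} \right)} + 8980 = - 20 \left(3 - 20\right) + 8980 = \left(-20\right) \left(-17\right) + 8980 = 340 + 8980 = 9320$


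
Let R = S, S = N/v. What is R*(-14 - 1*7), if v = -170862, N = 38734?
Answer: 135569/28477 ≈ 4.7607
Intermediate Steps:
S = -19367/85431 (S = 38734/(-170862) = 38734*(-1/170862) = -19367/85431 ≈ -0.22670)
R = -19367/85431 ≈ -0.22670
R*(-14 - 1*7) = -19367*(-14 - 1*7)/85431 = -19367*(-14 - 7)/85431 = -19367/85431*(-21) = 135569/28477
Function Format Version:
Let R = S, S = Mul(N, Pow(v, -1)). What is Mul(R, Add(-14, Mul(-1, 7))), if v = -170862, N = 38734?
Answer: Rational(135569, 28477) ≈ 4.7607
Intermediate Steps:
S = Rational(-19367, 85431) (S = Mul(38734, Pow(-170862, -1)) = Mul(38734, Rational(-1, 170862)) = Rational(-19367, 85431) ≈ -0.22670)
R = Rational(-19367, 85431) ≈ -0.22670
Mul(R, Add(-14, Mul(-1, 7))) = Mul(Rational(-19367, 85431), Add(-14, Mul(-1, 7))) = Mul(Rational(-19367, 85431), Add(-14, -7)) = Mul(Rational(-19367, 85431), -21) = Rational(135569, 28477)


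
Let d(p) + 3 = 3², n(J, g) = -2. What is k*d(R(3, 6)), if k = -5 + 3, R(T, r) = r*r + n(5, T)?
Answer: -12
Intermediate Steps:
R(T, r) = -2 + r² (R(T, r) = r*r - 2 = r² - 2 = -2 + r²)
d(p) = 6 (d(p) = -3 + 3² = -3 + 9 = 6)
k = -2
k*d(R(3, 6)) = -2*6 = -12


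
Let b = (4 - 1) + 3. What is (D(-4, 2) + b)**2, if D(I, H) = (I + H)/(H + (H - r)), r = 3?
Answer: 16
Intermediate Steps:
D(I, H) = (H + I)/(-3 + 2*H) (D(I, H) = (I + H)/(H + (H - 1*3)) = (H + I)/(H + (H - 3)) = (H + I)/(H + (-3 + H)) = (H + I)/(-3 + 2*H))
b = 6 (b = 3 + 3 = 6)
(D(-4, 2) + b)**2 = ((2 - 4)/(-3 + 2*2) + 6)**2 = (-2/(-3 + 4) + 6)**2 = (-2/1 + 6)**2 = (1*(-2) + 6)**2 = (-2 + 6)**2 = 4**2 = 16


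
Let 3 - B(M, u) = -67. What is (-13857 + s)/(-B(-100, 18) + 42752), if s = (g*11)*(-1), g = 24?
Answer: -14121/42682 ≈ -0.33084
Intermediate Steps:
B(M, u) = 70 (B(M, u) = 3 - 1*(-67) = 3 + 67 = 70)
s = -264 (s = (24*11)*(-1) = 264*(-1) = -264)
(-13857 + s)/(-B(-100, 18) + 42752) = (-13857 - 264)/(-1*70 + 42752) = -14121/(-70 + 42752) = -14121/42682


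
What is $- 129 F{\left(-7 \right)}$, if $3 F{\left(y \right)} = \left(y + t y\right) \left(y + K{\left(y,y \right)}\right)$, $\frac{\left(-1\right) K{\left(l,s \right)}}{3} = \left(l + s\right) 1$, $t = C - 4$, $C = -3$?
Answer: $-63210$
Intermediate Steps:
$t = -7$ ($t = -3 - 4 = -7$)
$K{\left(l,s \right)} = - 3 l - 3 s$ ($K{\left(l,s \right)} = - 3 \left(l + s\right) 1 = - 3 \left(l + s\right) = - 3 l - 3 s$)
$F{\left(y \right)} = 10 y^{2}$ ($F{\left(y \right)} = \frac{\left(y - 7 y\right) \left(y - 6 y\right)}{3} = \frac{- 6 y \left(y - 6 y\right)}{3} = \frac{- 6 y \left(- 5 y\right)}{3} = \frac{30 y^{2}}{3} = 10 y^{2}$)
$- 129 F{\left(-7 \right)} = - 129 \cdot 10 \left(-7\right)^{2} = - 129 \cdot 10 \cdot 49 = \left(-129\right) 490 = -63210$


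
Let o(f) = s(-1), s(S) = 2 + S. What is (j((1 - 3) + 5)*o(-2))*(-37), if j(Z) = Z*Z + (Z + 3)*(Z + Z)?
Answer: -1665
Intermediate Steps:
j(Z) = Z**2 + 2*Z*(3 + Z) (j(Z) = Z**2 + (3 + Z)*(2*Z) = Z**2 + 2*Z*(3 + Z))
o(f) = 1 (o(f) = 2 - 1 = 1)
(j((1 - 3) + 5)*o(-2))*(-37) = ((3*((1 - 3) + 5)*(2 + ((1 - 3) + 5)))*1)*(-37) = ((3*(-2 + 5)*(2 + (-2 + 5)))*1)*(-37) = ((3*3*(2 + 3))*1)*(-37) = ((3*3*5)*1)*(-37) = (45*1)*(-37) = 45*(-37) = -1665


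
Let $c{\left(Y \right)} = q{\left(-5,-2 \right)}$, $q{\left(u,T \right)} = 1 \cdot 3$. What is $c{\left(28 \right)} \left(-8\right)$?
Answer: $-24$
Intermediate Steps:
$q{\left(u,T \right)} = 3$
$c{\left(Y \right)} = 3$
$c{\left(28 \right)} \left(-8\right) = 3 \left(-8\right) = -24$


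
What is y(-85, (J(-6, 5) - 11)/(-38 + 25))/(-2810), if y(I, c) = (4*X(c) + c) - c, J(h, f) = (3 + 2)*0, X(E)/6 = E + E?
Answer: -264/18265 ≈ -0.014454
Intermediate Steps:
X(E) = 12*E (X(E) = 6*(E + E) = 6*(2*E) = 12*E)
J(h, f) = 0 (J(h, f) = 5*0 = 0)
y(I, c) = 48*c (y(I, c) = (4*(12*c) + c) - c = (48*c + c) - c = 49*c - c = 48*c)
y(-85, (J(-6, 5) - 11)/(-38 + 25))/(-2810) = (48*((0 - 11)/(-38 + 25)))/(-2810) = (48*(-11/(-13)))*(-1/2810) = (48*(-11*(-1/13)))*(-1/2810) = (48*(11/13))*(-1/2810) = (528/13)*(-1/2810) = -264/18265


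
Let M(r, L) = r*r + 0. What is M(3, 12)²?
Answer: 81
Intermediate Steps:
M(r, L) = r² (M(r, L) = r² + 0 = r²)
M(3, 12)² = (3²)² = 9² = 81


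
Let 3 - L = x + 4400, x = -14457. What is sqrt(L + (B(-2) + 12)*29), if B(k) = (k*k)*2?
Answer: 4*sqrt(665) ≈ 103.15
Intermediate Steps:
B(k) = 2*k**2 (B(k) = k**2*2 = 2*k**2)
L = 10060 (L = 3 - (-14457 + 4400) = 3 - 1*(-10057) = 3 + 10057 = 10060)
sqrt(L + (B(-2) + 12)*29) = sqrt(10060 + (2*(-2)**2 + 12)*29) = sqrt(10060 + (2*4 + 12)*29) = sqrt(10060 + (8 + 12)*29) = sqrt(10060 + 20*29) = sqrt(10060 + 580) = sqrt(10640) = 4*sqrt(665)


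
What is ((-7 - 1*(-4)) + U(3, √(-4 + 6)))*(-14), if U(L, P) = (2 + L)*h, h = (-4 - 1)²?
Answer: -1708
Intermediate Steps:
h = 25 (h = (-5)² = 25)
U(L, P) = 50 + 25*L (U(L, P) = (2 + L)*25 = 50 + 25*L)
((-7 - 1*(-4)) + U(3, √(-4 + 6)))*(-14) = ((-7 - 1*(-4)) + (50 + 25*3))*(-14) = ((-7 + 4) + (50 + 75))*(-14) = (-3 + 125)*(-14) = 122*(-14) = -1708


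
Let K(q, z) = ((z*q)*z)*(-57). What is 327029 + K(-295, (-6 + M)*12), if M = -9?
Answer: 545133029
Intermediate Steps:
K(q, z) = -57*q*z² (K(q, z) = ((q*z)*z)*(-57) = (q*z²)*(-57) = -57*q*z²)
327029 + K(-295, (-6 + M)*12) = 327029 - 57*(-295)*((-6 - 9)*12)² = 327029 - 57*(-295)*(-15*12)² = 327029 - 57*(-295)*(-180)² = 327029 - 57*(-295)*32400 = 327029 + 544806000 = 545133029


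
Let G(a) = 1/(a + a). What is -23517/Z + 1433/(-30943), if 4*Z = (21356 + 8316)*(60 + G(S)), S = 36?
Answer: -1695269557/17100370463 ≈ -0.099136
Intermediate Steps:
G(a) = 1/(2*a)
Z = 16026589/36 (Z = ((21356 + 8316)*(60 + (½)/36))/4 = (29672*(60 + (½)*(1/36)))/4 = (29672*(60 + 1/72))/4 = (29672*(4321/72))/4 = (¼)*(16026589/9) = 16026589/36 ≈ 4.4518e+5)
-23517/Z + 1433/(-30943) = -23517/16026589/36 + 1433/(-30943) = -23517*36/16026589 + 1433*(-1/30943) = -846612/16026589 - 1433/30943 = -1695269557/17100370463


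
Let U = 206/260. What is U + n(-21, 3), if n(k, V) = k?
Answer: -2627/130 ≈ -20.208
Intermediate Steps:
U = 103/130 (U = 206*(1/260) = 103/130 ≈ 0.79231)
U + n(-21, 3) = 103/130 - 21 = -2627/130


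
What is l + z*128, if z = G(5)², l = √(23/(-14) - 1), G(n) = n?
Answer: 3200 + I*√518/14 ≈ 3200.0 + 1.6257*I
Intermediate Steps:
l = I*√518/14 (l = √(23*(-1/14) - 1) = √(-23/14 - 1) = √(-37/14) = I*√518/14 ≈ 1.6257*I)
z = 25 (z = 5² = 25)
l + z*128 = I*√518/14 + 25*128 = I*√518/14 + 3200 = 3200 + I*√518/14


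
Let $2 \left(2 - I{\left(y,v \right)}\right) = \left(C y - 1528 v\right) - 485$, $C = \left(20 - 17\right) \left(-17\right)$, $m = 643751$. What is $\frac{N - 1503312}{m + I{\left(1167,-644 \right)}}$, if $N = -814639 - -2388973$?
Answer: $\frac{399}{1021} \approx 0.39079$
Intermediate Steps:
$C = -51$ ($C = 3 \left(-17\right) = -51$)
$N = 1574334$ ($N = -814639 + 2388973 = 1574334$)
$I{\left(y,v \right)} = \frac{489}{2} + 764 v + \frac{51 y}{2}$ ($I{\left(y,v \right)} = 2 - \frac{\left(- 51 y - 1528 v\right) - 485}{2} = 2 - \frac{\left(- 1528 v - 51 y\right) - 485}{2} = 2 - \frac{-485 - 1528 v - 51 y}{2} = 2 + \left(\frac{485}{2} + 764 v + \frac{51 y}{2}\right) = \frac{489}{2} + 764 v + \frac{51 y}{2}$)
$\frac{N - 1503312}{m + I{\left(1167,-644 \right)}} = \frac{1574334 - 1503312}{643751 + \left(\frac{489}{2} + 764 \left(-644\right) + \frac{51}{2} \cdot 1167\right)} = \frac{71022}{643751 + \left(\frac{489}{2} - 492016 + \frac{59517}{2}\right)} = \frac{71022}{643751 - 462013} = \frac{71022}{181738} = 71022 \cdot \frac{1}{181738} = \frac{399}{1021}$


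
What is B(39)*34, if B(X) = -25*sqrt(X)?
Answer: -850*sqrt(39) ≈ -5308.3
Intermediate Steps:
B(39)*34 = -25*sqrt(39)*34 = -850*sqrt(39)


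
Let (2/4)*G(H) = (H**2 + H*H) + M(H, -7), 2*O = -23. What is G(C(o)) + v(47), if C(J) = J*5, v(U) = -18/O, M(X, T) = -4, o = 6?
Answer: 82652/23 ≈ 3593.6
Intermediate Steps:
O = -23/2 (O = (1/2)*(-23) = -23/2 ≈ -11.500)
v(U) = 36/23 (v(U) = -18/(-23/2) = -18*(-2)/23 = -1*(-36/23) = 36/23)
C(J) = 5*J
G(H) = -8 + 4*H**2 (G(H) = 2*((H**2 + H*H) - 4) = 2*((H**2 + H**2) - 4) = 2*(2*H**2 - 4) = 2*(-4 + 2*H**2) = -8 + 4*H**2)
G(C(o)) + v(47) = (-8 + 4*(5*6)**2) + 36/23 = (-8 + 4*30**2) + 36/23 = (-8 + 4*900) + 36/23 = (-8 + 3600) + 36/23 = 3592 + 36/23 = 82652/23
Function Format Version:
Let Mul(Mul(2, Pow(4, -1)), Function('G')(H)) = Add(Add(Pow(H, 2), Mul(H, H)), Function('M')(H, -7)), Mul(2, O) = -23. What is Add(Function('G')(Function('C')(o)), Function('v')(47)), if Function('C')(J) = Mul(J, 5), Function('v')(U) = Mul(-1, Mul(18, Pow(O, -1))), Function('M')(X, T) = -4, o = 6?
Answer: Rational(82652, 23) ≈ 3593.6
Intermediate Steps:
O = Rational(-23, 2) (O = Mul(Rational(1, 2), -23) = Rational(-23, 2) ≈ -11.500)
Function('v')(U) = Rational(36, 23) (Function('v')(U) = Mul(-1, Mul(18, Pow(Rational(-23, 2), -1))) = Mul(-1, Mul(18, Rational(-2, 23))) = Mul(-1, Rational(-36, 23)) = Rational(36, 23))
Function('C')(J) = Mul(5, J)
Function('G')(H) = Add(-8, Mul(4, Pow(H, 2))) (Function('G')(H) = Mul(2, Add(Add(Pow(H, 2), Mul(H, H)), -4)) = Mul(2, Add(Add(Pow(H, 2), Pow(H, 2)), -4)) = Mul(2, Add(Mul(2, Pow(H, 2)), -4)) = Mul(2, Add(-4, Mul(2, Pow(H, 2)))) = Add(-8, Mul(4, Pow(H, 2))))
Add(Function('G')(Function('C')(o)), Function('v')(47)) = Add(Add(-8, Mul(4, Pow(Mul(5, 6), 2))), Rational(36, 23)) = Add(Add(-8, Mul(4, Pow(30, 2))), Rational(36, 23)) = Add(Add(-8, Mul(4, 900)), Rational(36, 23)) = Add(Add(-8, 3600), Rational(36, 23)) = Add(3592, Rational(36, 23)) = Rational(82652, 23)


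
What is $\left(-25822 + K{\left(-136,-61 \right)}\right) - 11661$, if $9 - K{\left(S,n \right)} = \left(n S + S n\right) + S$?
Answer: $-53930$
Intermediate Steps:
$K{\left(S,n \right)} = 9 - S - 2 S n$ ($K{\left(S,n \right)} = 9 - \left(\left(n S + S n\right) + S\right) = 9 - \left(\left(S n + S n\right) + S\right) = 9 - \left(2 S n + S\right) = 9 - \left(S + 2 S n\right) = 9 - S - 2 S n$)
$\left(-25822 + K{\left(-136,-61 \right)}\right) - 11661 = \left(-25822 - \left(-145 + 16592\right)\right) - 11661 = \left(-25822 + \left(9 + 136 - 16592\right)\right) - 11661 = \left(-25822 - 16447\right) - 11661 = -42269 - 11661 = -53930$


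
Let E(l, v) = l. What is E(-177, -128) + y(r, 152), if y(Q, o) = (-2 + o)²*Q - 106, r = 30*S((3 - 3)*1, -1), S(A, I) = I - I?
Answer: -283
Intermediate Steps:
S(A, I) = 0
r = 0 (r = 30*0 = 0)
y(Q, o) = -106 + Q*(-2 + o)² (y(Q, o) = Q*(-2 + o)² - 106 = -106 + Q*(-2 + o)²)
E(-177, -128) + y(r, 152) = -177 + (-106 + 0*(-2 + 152)²) = -177 + (-106 + 0*150²) = -177 + (-106 + 0*22500) = -177 + (-106 + 0) = -177 - 106 = -283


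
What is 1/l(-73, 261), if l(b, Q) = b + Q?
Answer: 1/188 ≈ 0.0053191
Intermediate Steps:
l(b, Q) = Q + b
1/l(-73, 261) = 1/(261 - 73) = 1/188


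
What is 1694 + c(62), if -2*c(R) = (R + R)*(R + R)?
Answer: -5994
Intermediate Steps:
c(R) = -2*R² (c(R) = -(R + R)*(R + R)/2 = -2*R*2*R/2 = -2*R²)
1694 + c(62) = 1694 - 2*62² = 1694 - 2*3844 = 1694 - 7688 = -5994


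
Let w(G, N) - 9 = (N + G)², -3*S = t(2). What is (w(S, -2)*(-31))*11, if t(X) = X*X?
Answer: -61721/9 ≈ -6857.9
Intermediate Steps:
t(X) = X²
S = -4/3 (S = -⅓*2² = -⅓*4 = -4/3 ≈ -1.3333)
w(G, N) = 9 + (G + N)² (w(G, N) = 9 + (N + G)² = 9 + (G + N)²)
(w(S, -2)*(-31))*11 = ((9 + (-4/3 - 2)²)*(-31))*11 = ((9 + (-10/3)²)*(-31))*11 = ((9 + 100/9)*(-31))*11 = ((181/9)*(-31))*11 = -5611/9*11 = -61721/9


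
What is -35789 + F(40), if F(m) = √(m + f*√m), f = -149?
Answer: -35789 + √(40 - 298*√10) ≈ -35789.0 + 30.039*I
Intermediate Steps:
F(m) = √(m - 149*√m)
-35789 + F(40) = -35789 + √(40 - 298*√10)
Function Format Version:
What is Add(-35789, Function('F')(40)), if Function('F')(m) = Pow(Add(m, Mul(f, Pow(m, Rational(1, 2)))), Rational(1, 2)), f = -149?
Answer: Add(-35789, Pow(Add(40, Mul(-298, Pow(10, Rational(1, 2)))), Rational(1, 2))) ≈ Add(-35789., Mul(30.039, I))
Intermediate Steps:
Function('F')(m) = Pow(Add(m, Mul(-149, Pow(m, Rational(1, 2)))), Rational(1, 2))
Add(-35789, Function('F')(40)) = Add(-35789, Pow(Add(40, Mul(-149, Pow(40, Rational(1, 2)))), Rational(1, 2))) = Add(-35789, Pow(Add(40, Mul(-149, Mul(2, Pow(10, Rational(1, 2))))), Rational(1, 2))) = Add(-35789, Pow(Add(40, Mul(-298, Pow(10, Rational(1, 2)))), Rational(1, 2)))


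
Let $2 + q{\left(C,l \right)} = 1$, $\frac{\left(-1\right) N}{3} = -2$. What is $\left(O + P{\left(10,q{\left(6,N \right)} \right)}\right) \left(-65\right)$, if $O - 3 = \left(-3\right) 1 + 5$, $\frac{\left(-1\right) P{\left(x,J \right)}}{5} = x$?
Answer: $2925$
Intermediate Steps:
$N = 6$ ($N = \left(-3\right) \left(-2\right) = 6$)
$q{\left(C,l \right)} = -1$ ($q{\left(C,l \right)} = -2 + 1 = -1$)
$P{\left(x,J \right)} = - 5 x$
$O = 5$ ($O = 3 + \left(\left(-3\right) 1 + 5\right) = 3 + \left(-3 + 5\right) = 3 + 2 = 5$)
$\left(O + P{\left(10,q{\left(6,N \right)} \right)}\right) \left(-65\right) = \left(5 - 50\right) \left(-65\right) = \left(-45\right) \left(-65\right) = 2925$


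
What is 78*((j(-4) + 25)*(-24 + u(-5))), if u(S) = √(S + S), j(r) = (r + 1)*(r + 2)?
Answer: -58032 + 2418*I*√10 ≈ -58032.0 + 7646.4*I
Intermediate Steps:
j(r) = (1 + r)*(2 + r)
u(S) = √2*√S (u(S) = √(2*S) = √2*√S)
78*((j(-4) + 25)*(-24 + u(-5))) = 78*(((2 + (-4)² + 3*(-4)) + 25)*(-24 + √2*√(-5))) = 78*(((2 + 16 - 12) + 25)*(-24 + √2*(I*√5))) = 78*((6 + 25)*(-24 + I*√10)) = 78*(31*(-24 + I*√10)) = 78*(-744 + 31*I*√10) = -58032 + 2418*I*√10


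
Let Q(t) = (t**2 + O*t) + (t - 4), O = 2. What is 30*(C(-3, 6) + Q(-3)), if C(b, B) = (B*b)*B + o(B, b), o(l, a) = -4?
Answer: -3480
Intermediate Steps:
C(b, B) = -4 + b*B**2 (C(b, B) = (B*b)*B - 4 = b*B**2 - 4 = -4 + b*B**2)
Q(t) = -4 + t**2 + 3*t (Q(t) = (t**2 + 2*t) + (t - 4) = (t**2 + 2*t) + (-4 + t) = -4 + t**2 + 3*t)
30*(C(-3, 6) + Q(-3)) = 30*((-4 - 3*6**2) + (-4 + (-3)**2 + 3*(-3))) = 30*((-4 - 3*36) + (-4 + 9 - 9)) = 30*((-4 - 108) - 4) = 30*(-112 - 4) = 30*(-116) = -3480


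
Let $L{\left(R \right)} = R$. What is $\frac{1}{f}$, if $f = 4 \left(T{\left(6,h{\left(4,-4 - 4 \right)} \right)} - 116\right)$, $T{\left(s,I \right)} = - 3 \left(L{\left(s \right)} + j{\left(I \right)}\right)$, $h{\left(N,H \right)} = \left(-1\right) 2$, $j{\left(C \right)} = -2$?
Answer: $- \frac{1}{512} \approx -0.0019531$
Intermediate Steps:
$h{\left(N,H \right)} = -2$
$T{\left(s,I \right)} = 6 - 3 s$ ($T{\left(s,I \right)} = - 3 \left(s - 2\right) = - 3 \left(-2 + s\right) = 6 - 3 s$)
$f = -512$ ($f = 4 \left(\left(6 - 18\right) - 116\right) = 4 \left(-12 - 116\right) = 4 \left(-128\right) = -512$)
$\frac{1}{f} = \frac{1}{-512} = - \frac{1}{512}$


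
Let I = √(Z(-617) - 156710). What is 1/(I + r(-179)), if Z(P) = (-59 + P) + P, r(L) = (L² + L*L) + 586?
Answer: 64668/4182108227 - I*√158003/4182108227 ≈ 1.5463e-5 - 9.5047e-8*I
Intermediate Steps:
r(L) = 586 + 2*L² (r(L) = (L² + L²) + 586 = 2*L² + 586 = 586 + 2*L²)
Z(P) = -59 + 2*P
I = I*√158003 (I = √((-59 + 2*(-617)) - 156710) = √((-59 - 1234) - 156710) = √(-1293 - 156710) = √(-158003) = I*√158003 ≈ 397.5*I)
1/(I + r(-179)) = 1/(I*√158003 + (586 + 2*(-179)²)) = 1/(I*√158003 + (586 + 2*32041)) = 1/(I*√158003 + (586 + 64082)) = 1/(I*√158003 + 64668) = 1/(64668 + I*√158003)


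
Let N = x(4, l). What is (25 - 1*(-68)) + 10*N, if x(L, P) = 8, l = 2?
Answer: 173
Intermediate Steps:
N = 8
(25 - 1*(-68)) + 10*N = (25 - 1*(-68)) + 10*8 = (25 + 68) + 80 = 93 + 80 = 173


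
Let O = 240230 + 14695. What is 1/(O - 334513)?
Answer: -1/79588 ≈ -1.2565e-5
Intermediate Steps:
O = 254925
1/(O - 334513) = 1/(254925 - 334513) = 1/(-79588) = -1/79588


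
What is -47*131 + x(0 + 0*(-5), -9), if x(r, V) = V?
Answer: -6166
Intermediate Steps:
-47*131 + x(0 + 0*(-5), -9) = -47*131 - 9 = -6157 - 9 = -6166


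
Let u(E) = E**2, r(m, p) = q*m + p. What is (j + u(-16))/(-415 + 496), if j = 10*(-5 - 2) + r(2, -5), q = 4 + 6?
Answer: 67/27 ≈ 2.4815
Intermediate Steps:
q = 10
r(m, p) = p + 10*m (r(m, p) = 10*m + p = p + 10*m)
j = -55 (j = 10*(-5 - 2) + (-5 + 10*2) = 10*(-7) + (-5 + 20) = -70 + 15 = -55)
(j + u(-16))/(-415 + 496) = (-55 + (-16)**2)/(-415 + 496) = (-55 + 256)/81 = 201*(1/81) = 67/27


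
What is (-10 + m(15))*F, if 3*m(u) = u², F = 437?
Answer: 28405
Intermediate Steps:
m(u) = u²/3
(-10 + m(15))*F = (-10 + (⅓)*15²)*437 = (-10 + (⅓)*225)*437 = (-10 + 75)*437 = 65*437 = 28405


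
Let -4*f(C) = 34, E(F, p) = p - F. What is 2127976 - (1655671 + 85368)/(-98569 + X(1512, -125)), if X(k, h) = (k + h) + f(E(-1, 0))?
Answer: 413641584934/194381 ≈ 2.1280e+6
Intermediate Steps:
f(C) = -17/2 (f(C) = -¼*34 = -17/2)
X(k, h) = -17/2 + h + k (X(k, h) = (k + h) - 17/2 = (h + k) - 17/2 = -17/2 + h + k)
2127976 - (1655671 + 85368)/(-98569 + X(1512, -125)) = 2127976 - (1655671 + 85368)/(-98569 + (-17/2 - 125 + 1512)) = 2127976 - 1741039/(-98569 + 2757/2) = 2127976 - 1741039/(-194381/2) = 2127976 - 1741039*(-2)/194381 = 2127976 - 1*(-3482078/194381) = 2127976 + 3482078/194381 = 413641584934/194381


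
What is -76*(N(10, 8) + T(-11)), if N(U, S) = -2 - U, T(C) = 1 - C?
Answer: 0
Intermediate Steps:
-76*(N(10, 8) + T(-11)) = -76*((-2 - 1*10) + (1 - 1*(-11))) = -76*((-2 - 10) + (1 + 11)) = -76*(-12 + 12) = -76*0 = 0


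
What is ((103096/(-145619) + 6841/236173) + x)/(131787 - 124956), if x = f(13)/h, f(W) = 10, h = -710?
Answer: -62681682598/617770492350781 ≈ -0.00010146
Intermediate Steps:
x = -1/71 (x = 10/(-710) = 10*(-1/710) = -1/71 ≈ -0.014085)
((103096/(-145619) + 6841/236173) + x)/(131787 - 124956) = ((103096/(-145619) + 6841/236173) - 1/71)/(131787 - 124956) = ((103096*(-1/145619) + 6841*(1/236173)) - 1/71)/6831 = ((-103096/145619 + 6841/236173) - 1/71)*(1/6831) = (-23352312029/34391276087 - 1/71)*(1/6831) = -1692405430146/2441780602177*1/6831 = -62681682598/617770492350781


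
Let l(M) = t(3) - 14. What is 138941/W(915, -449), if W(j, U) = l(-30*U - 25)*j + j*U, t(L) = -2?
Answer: -138941/425475 ≈ -0.32656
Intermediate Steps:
l(M) = -16 (l(M) = -2 - 14 = -16)
W(j, U) = -16*j + U*j (W(j, U) = -16*j + j*U = -16*j + U*j)
138941/W(915, -449) = 138941/((915*(-16 - 449))) = 138941/((915*(-465))) = 138941/(-425475) = 138941*(-1/425475) = -138941/425475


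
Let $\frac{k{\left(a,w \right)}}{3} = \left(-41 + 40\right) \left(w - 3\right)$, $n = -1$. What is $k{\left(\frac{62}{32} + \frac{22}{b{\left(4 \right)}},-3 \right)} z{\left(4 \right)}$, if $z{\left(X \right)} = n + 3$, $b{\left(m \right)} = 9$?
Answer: $36$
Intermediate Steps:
$k{\left(a,w \right)} = 9 - 3 w$ ($k{\left(a,w \right)} = 3 \left(-41 + 40\right) \left(w - 3\right) = 3 \left(- (-3 + w)\right) = 3 \left(3 - w\right) = 9 - 3 w$)
$z{\left(X \right)} = 2$ ($z{\left(X \right)} = -1 + 3 = 2$)
$k{\left(\frac{62}{32} + \frac{22}{b{\left(4 \right)}},-3 \right)} z{\left(4 \right)} = \left(9 - -9\right) 2 = \left(9 + 9\right) 2 = 18 \cdot 2 = 36$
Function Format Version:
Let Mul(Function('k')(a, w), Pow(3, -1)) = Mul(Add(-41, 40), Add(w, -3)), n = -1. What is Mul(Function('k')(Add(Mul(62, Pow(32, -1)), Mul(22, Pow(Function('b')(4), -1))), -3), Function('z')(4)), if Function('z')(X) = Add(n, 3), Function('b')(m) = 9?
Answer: 36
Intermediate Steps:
Function('k')(a, w) = Add(9, Mul(-3, w)) (Function('k')(a, w) = Mul(3, Mul(Add(-41, 40), Add(w, -3))) = Mul(3, Mul(-1, Add(-3, w))) = Mul(3, Add(3, Mul(-1, w))) = Add(9, Mul(-3, w)))
Function('z')(X) = 2 (Function('z')(X) = Add(-1, 3) = 2)
Mul(Function('k')(Add(Mul(62, Pow(32, -1)), Mul(22, Pow(Function('b')(4), -1))), -3), Function('z')(4)) = Mul(Add(9, Mul(-3, -3)), 2) = Mul(Add(9, 9), 2) = Mul(18, 2) = 36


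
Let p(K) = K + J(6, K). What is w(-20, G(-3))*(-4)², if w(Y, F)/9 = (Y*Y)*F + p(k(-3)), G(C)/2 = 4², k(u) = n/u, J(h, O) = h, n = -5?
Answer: 1844304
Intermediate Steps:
k(u) = -5/u
G(C) = 32 (G(C) = 2*4² = 2*16 = 32)
p(K) = 6 + K (p(K) = K + 6 = 6 + K)
w(Y, F) = 69 + 9*F*Y² (w(Y, F) = 9*((Y*Y)*F + (6 - 5/(-3))) = 9*(Y²*F + (6 - 5*(-⅓))) = 9*(F*Y² + (6 + 5/3)) = 9*(F*Y² + 23/3) = 9*(23/3 + F*Y²) = 69 + 9*F*Y²)
w(-20, G(-3))*(-4)² = (69 + 9*32*(-20)²)*(-4)² = (69 + 9*32*400)*16 = (69 + 115200)*16 = 115269*16 = 1844304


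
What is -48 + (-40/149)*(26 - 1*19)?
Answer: -7432/149 ≈ -49.879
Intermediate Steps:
-48 + (-40/149)*(26 - 1*19) = -48 + (-40*1/149)*(26 - 19) = -48 - 40/149*7 = -48 - 280/149 = -7432/149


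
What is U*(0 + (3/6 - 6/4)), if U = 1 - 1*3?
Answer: 2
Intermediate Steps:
U = -2 (U = 1 - 3 = -2)
U*(0 + (3/6 - 6/4)) = -2*(0 + (3/6 - 6/4)) = -2*(0 + (3*(⅙) - 6*¼)) = -2*(0 + (½ - 3/2)) = -2*(0 - 1) = -2*(-1) = 2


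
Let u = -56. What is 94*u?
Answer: -5264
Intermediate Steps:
94*u = 94*(-56) = -5264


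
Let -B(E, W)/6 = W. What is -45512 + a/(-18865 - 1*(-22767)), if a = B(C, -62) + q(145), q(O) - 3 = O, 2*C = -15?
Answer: -88793652/1951 ≈ -45512.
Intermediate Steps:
C = -15/2 (C = (½)*(-15) = -15/2 ≈ -7.5000)
B(E, W) = -6*W
q(O) = 3 + O
a = 520 (a = -6*(-62) + (3 + 145) = 372 + 148 = 520)
-45512 + a/(-18865 - 1*(-22767)) = -45512 + 520/(-18865 - 1*(-22767)) = -45512 + 520/(-18865 + 22767) = -45512 + 520/3902 = -45512 + 520*(1/3902) = -45512 + 260/1951 = -88793652/1951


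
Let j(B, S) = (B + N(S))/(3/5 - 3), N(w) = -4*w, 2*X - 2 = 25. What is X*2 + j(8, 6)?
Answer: 101/3 ≈ 33.667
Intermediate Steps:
X = 27/2 (X = 1 + (1/2)*25 = 1 + 25/2 = 27/2 ≈ 13.500)
j(B, S) = -5*B/12 + 5*S/3 (j(B, S) = (B - 4*S)/(3/5 - 3) = (B - 4*S)/(-12/5) = (B - 4*S)*(-5/12) = -5*B/12 + 5*S/3)
X*2 + j(8, 6) = (27/2)*2 + (-5/12*8 + (5/3)*6) = 27 + (-10/3 + 10) = 27 + 20/3 = 101/3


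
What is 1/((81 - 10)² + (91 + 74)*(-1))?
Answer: 1/4876 ≈ 0.00020509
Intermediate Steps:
1/((81 - 10)² + (91 + 74)*(-1)) = 1/(71² + 165*(-1)) = 1/(5041 - 165) = 1/4876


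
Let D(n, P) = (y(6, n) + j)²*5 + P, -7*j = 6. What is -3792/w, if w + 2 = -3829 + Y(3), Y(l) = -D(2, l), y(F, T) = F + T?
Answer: 92904/100183 ≈ 0.92734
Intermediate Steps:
j = -6/7 (j = -⅐*6 = -6/7 ≈ -0.85714)
D(n, P) = P + 5*(36/7 + n)² (D(n, P) = ((6 + n) - 6/7)²*5 + P = (36/7 + n)²*5 + P = 5*(36/7 + n)² + P = P + 5*(36/7 + n)²)
Y(l) = -12500/49 - l (Y(l) = -(l + 5*(36 + 7*2)²/49) = -(l + 5*(36 + 14)²/49) = -(l + (5/49)*50²) = -(l + (5/49)*2500) = -(l + 12500/49) = -(12500/49 + l) = -12500/49 - l)
w = -200366/49 (w = -2 + (-3829 + (-12500/49 - 1*3)) = -2 + (-3829 + (-12500/49 - 3)) = -2 + (-3829 - 12647/49) = -2 - 200268/49 = -200366/49 ≈ -4089.1)
-3792/w = -3792/(-200366/49) = -3792*(-49/200366) = 92904/100183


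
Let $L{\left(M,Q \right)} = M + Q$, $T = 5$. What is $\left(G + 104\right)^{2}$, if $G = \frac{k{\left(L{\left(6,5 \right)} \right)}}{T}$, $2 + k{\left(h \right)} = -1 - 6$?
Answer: $\frac{261121}{25} \approx 10445.0$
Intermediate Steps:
$k{\left(h \right)} = -9$ ($k{\left(h \right)} = -2 - 7 = -9$)
$G = - \frac{9}{5} \approx -1.8$
$\left(G + 104\right)^{2} = \left(- \frac{9}{5} + 104\right)^{2} = \left(\frac{511}{5}\right)^{2} = \frac{261121}{25}$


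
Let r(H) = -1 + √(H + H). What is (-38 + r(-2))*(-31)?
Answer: 1209 - 62*I ≈ 1209.0 - 62.0*I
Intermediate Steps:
r(H) = -1 + √2*√H (r(H) = -1 + √(2*H) = -1 + √2*√H)
(-38 + r(-2))*(-31) = (-38 + (-1 + √2*√(-2)))*(-31) = (-38 + (-1 + √2*(I*√2)))*(-31) = (-38 + (-1 + 2*I))*(-31) = (-39 + 2*I)*(-31) = 1209 - 62*I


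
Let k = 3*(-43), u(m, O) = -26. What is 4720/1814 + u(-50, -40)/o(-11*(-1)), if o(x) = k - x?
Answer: 176991/63490 ≈ 2.7877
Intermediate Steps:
k = -129
o(x) = -129 - x
4720/1814 + u(-50, -40)/o(-11*(-1)) = 4720/1814 - 26/(-129 - (-11)*(-1)) = 4720*(1/1814) - 26/(-129 - 1*11) = 2360/907 - 26/(-129 - 11) = 2360/907 - 26/(-140) = 2360/907 - 26*(-1/140) = 2360/907 + 13/70 = 176991/63490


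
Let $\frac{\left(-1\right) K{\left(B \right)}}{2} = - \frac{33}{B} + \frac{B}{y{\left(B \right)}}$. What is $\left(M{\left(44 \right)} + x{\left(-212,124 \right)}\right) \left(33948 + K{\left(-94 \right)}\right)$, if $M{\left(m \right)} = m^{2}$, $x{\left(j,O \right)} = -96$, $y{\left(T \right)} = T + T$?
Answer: $\frac{2935675840}{47} \approx 6.2461 \cdot 10^{7}$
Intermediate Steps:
$y{\left(T \right)} = 2 T$
$K{\left(B \right)} = -1 + \frac{66}{B}$ ($K{\left(B \right)} = - 2 \left(- \frac{33}{B} + \frac{B}{2 B}\right) = - 2 \left(- \frac{33}{B} + B \frac{1}{2 B}\right) = - 2 \left(- \frac{33}{B} + \frac{1}{2}\right) = - 2 \left(\frac{1}{2} - \frac{33}{B}\right) = -1 + \frac{66}{B}$)
$\left(M{\left(44 \right)} + x{\left(-212,124 \right)}\right) \left(33948 + K{\left(-94 \right)}\right) = \left(44^{2} - 96\right) \left(33948 + \frac{66 - -94}{-94}\right) = \left(1936 - 96\right) \left(33948 - \frac{66 + 94}{94}\right) = 1840 \left(33948 - \frac{80}{47}\right) = 1840 \cdot \frac{1595476}{47} = \frac{2935675840}{47}$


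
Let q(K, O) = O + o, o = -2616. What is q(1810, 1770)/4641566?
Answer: -423/2320783 ≈ -0.00018227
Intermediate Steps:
q(K, O) = -2616 + O (q(K, O) = O - 2616 = -2616 + O)
q(1810, 1770)/4641566 = (-2616 + 1770)/4641566 = -846*1/4641566 = -423/2320783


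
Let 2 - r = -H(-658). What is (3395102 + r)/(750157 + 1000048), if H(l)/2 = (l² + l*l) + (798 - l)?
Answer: 5129872/1750205 ≈ 2.9310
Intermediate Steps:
H(l) = 1596 - 2*l + 4*l² (H(l) = 2*((l² + l*l) + (798 - l)) = 2*((l² + l²) + (798 - l)) = 2*(2*l² + (798 - l)) = 2*(798 - l + 2*l²) = 1596 - 2*l + 4*l²)
r = 1734770 (r = 2 - (-1)*(1596 - 2*(-658) + 4*(-658)²) = 2 - (-1)*(1596 + 1316 + 4*432964) = 2 - (-1)*(1596 + 1316 + 1731856) = 2 - (-1)*1734768 = 2 - 1*(-1734768) = 2 + 1734768 = 1734770)
(3395102 + r)/(750157 + 1000048) = (3395102 + 1734770)/(750157 + 1000048) = 5129872/1750205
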